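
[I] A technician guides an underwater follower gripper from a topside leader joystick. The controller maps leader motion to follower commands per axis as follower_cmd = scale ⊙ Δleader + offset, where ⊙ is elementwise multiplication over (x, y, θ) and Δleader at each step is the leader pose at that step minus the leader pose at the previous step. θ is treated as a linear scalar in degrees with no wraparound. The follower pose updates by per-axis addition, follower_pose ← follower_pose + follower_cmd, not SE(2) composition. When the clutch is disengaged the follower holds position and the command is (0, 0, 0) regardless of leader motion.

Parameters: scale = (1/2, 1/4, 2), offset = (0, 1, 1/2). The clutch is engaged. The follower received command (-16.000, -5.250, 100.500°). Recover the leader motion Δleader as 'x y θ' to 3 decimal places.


axis x: (-16.000 − 0) / (1/2) = -32.000
axis y: (-5.250 − 1) / (1/4) = -25.000
axis θ: (100.500 − 1/2) / (2) = 50.000

-32.000 -25.000 50.000


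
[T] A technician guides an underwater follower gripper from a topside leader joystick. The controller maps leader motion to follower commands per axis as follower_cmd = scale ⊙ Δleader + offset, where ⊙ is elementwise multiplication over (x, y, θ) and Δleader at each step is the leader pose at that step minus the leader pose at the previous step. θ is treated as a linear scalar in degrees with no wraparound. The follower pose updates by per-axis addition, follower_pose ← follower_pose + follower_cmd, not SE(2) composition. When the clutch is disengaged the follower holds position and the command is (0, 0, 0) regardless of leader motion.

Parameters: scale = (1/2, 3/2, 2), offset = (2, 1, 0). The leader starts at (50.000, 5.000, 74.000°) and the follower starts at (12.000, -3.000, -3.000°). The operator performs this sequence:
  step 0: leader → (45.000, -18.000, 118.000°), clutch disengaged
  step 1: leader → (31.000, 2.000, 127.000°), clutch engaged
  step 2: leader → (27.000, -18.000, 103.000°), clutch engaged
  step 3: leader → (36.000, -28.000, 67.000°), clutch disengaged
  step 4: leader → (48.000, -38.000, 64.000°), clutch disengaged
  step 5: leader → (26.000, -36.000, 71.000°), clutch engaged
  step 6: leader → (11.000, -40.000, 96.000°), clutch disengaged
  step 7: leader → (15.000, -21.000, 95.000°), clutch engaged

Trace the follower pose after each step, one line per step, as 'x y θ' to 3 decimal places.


12.000 -3.000 -3.000
7.000 28.000 15.000
7.000 -1.000 -33.000
7.000 -1.000 -33.000
7.000 -1.000 -33.000
-2.000 3.000 -19.000
-2.000 3.000 -19.000
2.000 32.500 -21.000

step 0: Δleader=(-5.000, -23.000, 44.000°), disengaged; cmd=(0,0,0) → follower holds at (12.000, -3.000, -3.000°)
step 1: Δleader=(-14.000, 20.000, 9.000°), engaged; cmd=(-5.000, 31.000, 18.000°) → follower=(7.000, 28.000, 15.000°)
step 2: Δleader=(-4.000, -20.000, -24.000°), engaged; cmd=(0.000, -29.000, -48.000°) → follower=(7.000, -1.000, -33.000°)
step 3: Δleader=(9.000, -10.000, -36.000°), disengaged; cmd=(0,0,0) → follower holds at (7.000, -1.000, -33.000°)
step 4: Δleader=(12.000, -10.000, -3.000°), disengaged; cmd=(0,0,0) → follower holds at (7.000, -1.000, -33.000°)
step 5: Δleader=(-22.000, 2.000, 7.000°), engaged; cmd=(-9.000, 4.000, 14.000°) → follower=(-2.000, 3.000, -19.000°)
step 6: Δleader=(-15.000, -4.000, 25.000°), disengaged; cmd=(0,0,0) → follower holds at (-2.000, 3.000, -19.000°)
step 7: Δleader=(4.000, 19.000, -1.000°), engaged; cmd=(4.000, 29.500, -2.000°) → follower=(2.000, 32.500, -21.000°)


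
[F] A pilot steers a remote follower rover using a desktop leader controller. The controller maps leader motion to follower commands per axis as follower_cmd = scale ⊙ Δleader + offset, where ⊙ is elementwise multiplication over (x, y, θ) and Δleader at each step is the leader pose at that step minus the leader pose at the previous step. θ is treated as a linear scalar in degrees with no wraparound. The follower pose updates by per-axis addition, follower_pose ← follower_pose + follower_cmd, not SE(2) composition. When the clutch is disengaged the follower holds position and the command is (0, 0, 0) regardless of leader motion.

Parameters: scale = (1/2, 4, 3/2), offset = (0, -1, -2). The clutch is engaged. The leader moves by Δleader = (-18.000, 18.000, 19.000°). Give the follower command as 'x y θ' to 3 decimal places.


axis x: 1/2·-18.000 + 0 = -9.000
axis y: 4·18.000 + -1 = 71.000
axis θ: 3/2·19.000 + -2 = 26.500

-9.000 71.000 26.500


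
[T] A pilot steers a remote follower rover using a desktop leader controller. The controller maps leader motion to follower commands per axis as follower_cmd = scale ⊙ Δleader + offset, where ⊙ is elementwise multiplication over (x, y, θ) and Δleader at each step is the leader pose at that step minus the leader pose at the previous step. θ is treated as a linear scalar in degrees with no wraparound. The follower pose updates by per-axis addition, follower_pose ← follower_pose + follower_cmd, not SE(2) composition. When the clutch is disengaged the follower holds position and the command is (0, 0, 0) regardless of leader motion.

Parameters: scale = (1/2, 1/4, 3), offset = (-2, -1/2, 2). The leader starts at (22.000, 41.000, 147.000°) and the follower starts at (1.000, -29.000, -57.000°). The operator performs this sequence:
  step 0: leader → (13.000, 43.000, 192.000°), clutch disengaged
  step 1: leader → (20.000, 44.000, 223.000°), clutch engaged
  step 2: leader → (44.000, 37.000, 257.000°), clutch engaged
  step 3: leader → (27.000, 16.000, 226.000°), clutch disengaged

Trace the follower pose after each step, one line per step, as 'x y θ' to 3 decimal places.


1.000 -29.000 -57.000
2.500 -29.250 38.000
12.500 -31.500 142.000
12.500 -31.500 142.000

step 0: Δleader=(-9.000, 2.000, 45.000°), disengaged; cmd=(0,0,0) → follower holds at (1.000, -29.000, -57.000°)
step 1: Δleader=(7.000, 1.000, 31.000°), engaged; cmd=(1.500, -0.250, 95.000°) → follower=(2.500, -29.250, 38.000°)
step 2: Δleader=(24.000, -7.000, 34.000°), engaged; cmd=(10.000, -2.250, 104.000°) → follower=(12.500, -31.500, 142.000°)
step 3: Δleader=(-17.000, -21.000, -31.000°), disengaged; cmd=(0,0,0) → follower holds at (12.500, -31.500, 142.000°)


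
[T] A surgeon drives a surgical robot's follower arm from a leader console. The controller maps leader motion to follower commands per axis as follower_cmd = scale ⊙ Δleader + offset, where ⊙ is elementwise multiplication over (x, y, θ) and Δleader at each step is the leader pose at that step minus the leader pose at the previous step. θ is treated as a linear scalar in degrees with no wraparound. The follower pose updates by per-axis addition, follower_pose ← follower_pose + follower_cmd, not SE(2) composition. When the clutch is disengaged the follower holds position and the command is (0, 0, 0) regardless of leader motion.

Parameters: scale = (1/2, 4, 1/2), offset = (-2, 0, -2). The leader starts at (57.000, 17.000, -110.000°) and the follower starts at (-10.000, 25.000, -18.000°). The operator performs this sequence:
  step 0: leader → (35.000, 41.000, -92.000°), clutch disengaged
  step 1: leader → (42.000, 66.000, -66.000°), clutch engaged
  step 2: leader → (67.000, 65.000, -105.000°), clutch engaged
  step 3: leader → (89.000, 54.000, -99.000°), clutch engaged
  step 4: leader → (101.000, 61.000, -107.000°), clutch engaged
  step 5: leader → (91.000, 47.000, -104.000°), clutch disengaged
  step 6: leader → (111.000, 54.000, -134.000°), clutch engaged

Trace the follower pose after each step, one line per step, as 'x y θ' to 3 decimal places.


step 0: Δleader=(-22.000, 24.000, 18.000°), disengaged; cmd=(0,0,0) → follower holds at (-10.000, 25.000, -18.000°)
step 1: Δleader=(7.000, 25.000, 26.000°), engaged; cmd=(1.500, 100.000, 11.000°) → follower=(-8.500, 125.000, -7.000°)
step 2: Δleader=(25.000, -1.000, -39.000°), engaged; cmd=(10.500, -4.000, -21.500°) → follower=(2.000, 121.000, -28.500°)
step 3: Δleader=(22.000, -11.000, 6.000°), engaged; cmd=(9.000, -44.000, 1.000°) → follower=(11.000, 77.000, -27.500°)
step 4: Δleader=(12.000, 7.000, -8.000°), engaged; cmd=(4.000, 28.000, -6.000°) → follower=(15.000, 105.000, -33.500°)
step 5: Δleader=(-10.000, -14.000, 3.000°), disengaged; cmd=(0,0,0) → follower holds at (15.000, 105.000, -33.500°)
step 6: Δleader=(20.000, 7.000, -30.000°), engaged; cmd=(8.000, 28.000, -17.000°) → follower=(23.000, 133.000, -50.500°)

-10.000 25.000 -18.000
-8.500 125.000 -7.000
2.000 121.000 -28.500
11.000 77.000 -27.500
15.000 105.000 -33.500
15.000 105.000 -33.500
23.000 133.000 -50.500


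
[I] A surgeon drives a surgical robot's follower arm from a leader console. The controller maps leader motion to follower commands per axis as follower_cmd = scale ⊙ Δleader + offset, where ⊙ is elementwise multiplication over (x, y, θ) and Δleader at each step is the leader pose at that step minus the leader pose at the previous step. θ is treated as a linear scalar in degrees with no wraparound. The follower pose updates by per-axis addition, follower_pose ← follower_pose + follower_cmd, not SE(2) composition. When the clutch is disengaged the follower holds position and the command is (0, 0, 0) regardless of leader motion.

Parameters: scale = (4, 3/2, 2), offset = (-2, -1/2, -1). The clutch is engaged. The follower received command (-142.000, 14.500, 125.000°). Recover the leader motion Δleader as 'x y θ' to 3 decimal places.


axis x: (-142.000 − -2) / (4) = -35.000
axis y: (14.500 − -1/2) / (3/2) = 10.000
axis θ: (125.000 − -1) / (2) = 63.000

-35.000 10.000 63.000


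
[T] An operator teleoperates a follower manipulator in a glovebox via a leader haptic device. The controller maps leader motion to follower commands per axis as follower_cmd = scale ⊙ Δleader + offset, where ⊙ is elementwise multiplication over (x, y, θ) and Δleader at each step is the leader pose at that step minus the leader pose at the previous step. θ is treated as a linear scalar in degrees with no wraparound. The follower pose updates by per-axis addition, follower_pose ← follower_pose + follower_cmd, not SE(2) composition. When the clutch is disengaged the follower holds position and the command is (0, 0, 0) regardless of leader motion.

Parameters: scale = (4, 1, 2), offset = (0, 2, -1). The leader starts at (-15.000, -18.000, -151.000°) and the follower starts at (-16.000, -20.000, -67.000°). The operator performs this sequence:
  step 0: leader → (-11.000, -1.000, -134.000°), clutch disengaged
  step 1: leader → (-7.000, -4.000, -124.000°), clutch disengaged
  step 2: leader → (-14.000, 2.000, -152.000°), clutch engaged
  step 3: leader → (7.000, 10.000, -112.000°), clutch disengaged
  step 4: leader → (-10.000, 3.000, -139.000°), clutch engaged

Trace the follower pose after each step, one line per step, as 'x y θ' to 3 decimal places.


-16.000 -20.000 -67.000
-16.000 -20.000 -67.000
-44.000 -12.000 -124.000
-44.000 -12.000 -124.000
-112.000 -17.000 -179.000

step 0: Δleader=(4.000, 17.000, 17.000°), disengaged; cmd=(0,0,0) → follower holds at (-16.000, -20.000, -67.000°)
step 1: Δleader=(4.000, -3.000, 10.000°), disengaged; cmd=(0,0,0) → follower holds at (-16.000, -20.000, -67.000°)
step 2: Δleader=(-7.000, 6.000, -28.000°), engaged; cmd=(-28.000, 8.000, -57.000°) → follower=(-44.000, -12.000, -124.000°)
step 3: Δleader=(21.000, 8.000, 40.000°), disengaged; cmd=(0,0,0) → follower holds at (-44.000, -12.000, -124.000°)
step 4: Δleader=(-17.000, -7.000, -27.000°), engaged; cmd=(-68.000, -5.000, -55.000°) → follower=(-112.000, -17.000, -179.000°)


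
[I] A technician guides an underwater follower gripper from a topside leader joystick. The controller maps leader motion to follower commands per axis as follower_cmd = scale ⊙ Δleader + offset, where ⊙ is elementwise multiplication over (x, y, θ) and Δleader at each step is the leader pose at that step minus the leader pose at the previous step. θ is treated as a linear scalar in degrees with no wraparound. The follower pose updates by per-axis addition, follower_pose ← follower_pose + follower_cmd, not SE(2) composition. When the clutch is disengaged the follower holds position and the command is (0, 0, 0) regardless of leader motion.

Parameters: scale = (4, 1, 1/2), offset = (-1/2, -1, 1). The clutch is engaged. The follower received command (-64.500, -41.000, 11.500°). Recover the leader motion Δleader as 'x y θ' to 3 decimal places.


-16.000 -40.000 21.000

axis x: (-64.500 − -1/2) / (4) = -16.000
axis y: (-41.000 − -1) / (1) = -40.000
axis θ: (11.500 − 1) / (1/2) = 21.000


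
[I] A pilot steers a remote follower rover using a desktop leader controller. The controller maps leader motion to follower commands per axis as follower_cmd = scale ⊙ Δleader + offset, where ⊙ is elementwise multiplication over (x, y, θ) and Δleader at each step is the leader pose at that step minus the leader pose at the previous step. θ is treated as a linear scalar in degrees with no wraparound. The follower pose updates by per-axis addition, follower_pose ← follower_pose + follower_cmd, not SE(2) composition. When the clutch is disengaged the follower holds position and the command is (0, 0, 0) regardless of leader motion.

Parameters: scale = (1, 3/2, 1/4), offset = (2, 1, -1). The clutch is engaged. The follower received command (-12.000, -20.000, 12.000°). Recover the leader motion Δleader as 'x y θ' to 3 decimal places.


-14.000 -14.000 52.000

axis x: (-12.000 − 2) / (1) = -14.000
axis y: (-20.000 − 1) / (3/2) = -14.000
axis θ: (12.000 − -1) / (1/4) = 52.000


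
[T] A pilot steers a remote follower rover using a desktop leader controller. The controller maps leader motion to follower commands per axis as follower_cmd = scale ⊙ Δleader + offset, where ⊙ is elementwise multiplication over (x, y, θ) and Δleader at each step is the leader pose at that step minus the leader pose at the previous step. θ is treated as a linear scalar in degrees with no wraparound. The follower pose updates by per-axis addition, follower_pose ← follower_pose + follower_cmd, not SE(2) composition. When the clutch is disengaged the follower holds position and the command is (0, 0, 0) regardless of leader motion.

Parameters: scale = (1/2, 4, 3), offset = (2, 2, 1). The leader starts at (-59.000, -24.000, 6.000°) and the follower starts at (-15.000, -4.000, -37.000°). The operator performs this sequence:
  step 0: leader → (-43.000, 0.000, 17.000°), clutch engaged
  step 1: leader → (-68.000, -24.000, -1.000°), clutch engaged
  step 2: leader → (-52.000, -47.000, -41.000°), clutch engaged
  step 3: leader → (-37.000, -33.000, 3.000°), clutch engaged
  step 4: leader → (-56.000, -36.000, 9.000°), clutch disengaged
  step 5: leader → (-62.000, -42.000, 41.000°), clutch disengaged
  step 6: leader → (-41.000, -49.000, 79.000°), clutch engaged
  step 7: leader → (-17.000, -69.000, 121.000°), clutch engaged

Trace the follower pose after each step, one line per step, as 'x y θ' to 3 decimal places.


step 0: Δleader=(16.000, 24.000, 11.000°), engaged; cmd=(10.000, 98.000, 34.000°) → follower=(-5.000, 94.000, -3.000°)
step 1: Δleader=(-25.000, -24.000, -18.000°), engaged; cmd=(-10.500, -94.000, -53.000°) → follower=(-15.500, 0.000, -56.000°)
step 2: Δleader=(16.000, -23.000, -40.000°), engaged; cmd=(10.000, -90.000, -119.000°) → follower=(-5.500, -90.000, -175.000°)
step 3: Δleader=(15.000, 14.000, 44.000°), engaged; cmd=(9.500, 58.000, 133.000°) → follower=(4.000, -32.000, -42.000°)
step 4: Δleader=(-19.000, -3.000, 6.000°), disengaged; cmd=(0,0,0) → follower holds at (4.000, -32.000, -42.000°)
step 5: Δleader=(-6.000, -6.000, 32.000°), disengaged; cmd=(0,0,0) → follower holds at (4.000, -32.000, -42.000°)
step 6: Δleader=(21.000, -7.000, 38.000°), engaged; cmd=(12.500, -26.000, 115.000°) → follower=(16.500, -58.000, 73.000°)
step 7: Δleader=(24.000, -20.000, 42.000°), engaged; cmd=(14.000, -78.000, 127.000°) → follower=(30.500, -136.000, 200.000°)

-5.000 94.000 -3.000
-15.500 0.000 -56.000
-5.500 -90.000 -175.000
4.000 -32.000 -42.000
4.000 -32.000 -42.000
4.000 -32.000 -42.000
16.500 -58.000 73.000
30.500 -136.000 200.000


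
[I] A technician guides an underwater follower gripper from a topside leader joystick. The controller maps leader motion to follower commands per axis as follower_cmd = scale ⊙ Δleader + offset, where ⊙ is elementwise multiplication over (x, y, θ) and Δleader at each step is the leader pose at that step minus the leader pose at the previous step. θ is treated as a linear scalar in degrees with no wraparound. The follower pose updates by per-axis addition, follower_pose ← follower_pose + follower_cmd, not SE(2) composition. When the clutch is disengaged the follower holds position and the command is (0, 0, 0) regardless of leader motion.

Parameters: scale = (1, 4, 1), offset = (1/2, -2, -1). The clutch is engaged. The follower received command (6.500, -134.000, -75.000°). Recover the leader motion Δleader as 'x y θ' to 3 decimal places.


axis x: (6.500 − 1/2) / (1) = 6.000
axis y: (-134.000 − -2) / (4) = -33.000
axis θ: (-75.000 − -1) / (1) = -74.000

6.000 -33.000 -74.000


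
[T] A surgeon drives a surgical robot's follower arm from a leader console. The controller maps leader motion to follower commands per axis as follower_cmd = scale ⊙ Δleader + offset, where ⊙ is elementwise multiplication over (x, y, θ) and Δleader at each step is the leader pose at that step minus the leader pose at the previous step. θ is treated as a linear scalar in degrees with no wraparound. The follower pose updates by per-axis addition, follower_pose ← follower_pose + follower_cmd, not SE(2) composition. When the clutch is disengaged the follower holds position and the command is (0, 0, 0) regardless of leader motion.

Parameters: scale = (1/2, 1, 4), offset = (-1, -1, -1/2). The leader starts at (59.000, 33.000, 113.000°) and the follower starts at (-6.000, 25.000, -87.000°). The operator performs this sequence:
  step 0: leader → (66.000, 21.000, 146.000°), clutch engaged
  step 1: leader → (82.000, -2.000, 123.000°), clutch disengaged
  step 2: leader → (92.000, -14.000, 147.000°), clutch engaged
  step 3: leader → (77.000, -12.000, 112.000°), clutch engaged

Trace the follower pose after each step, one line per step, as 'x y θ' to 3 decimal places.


-3.500 12.000 44.500
-3.500 12.000 44.500
0.500 -1.000 140.000
-8.000 0.000 -0.500

step 0: Δleader=(7.000, -12.000, 33.000°), engaged; cmd=(2.500, -13.000, 131.500°) → follower=(-3.500, 12.000, 44.500°)
step 1: Δleader=(16.000, -23.000, -23.000°), disengaged; cmd=(0,0,0) → follower holds at (-3.500, 12.000, 44.500°)
step 2: Δleader=(10.000, -12.000, 24.000°), engaged; cmd=(4.000, -13.000, 95.500°) → follower=(0.500, -1.000, 140.000°)
step 3: Δleader=(-15.000, 2.000, -35.000°), engaged; cmd=(-8.500, 1.000, -140.500°) → follower=(-8.000, 0.000, -0.500°)


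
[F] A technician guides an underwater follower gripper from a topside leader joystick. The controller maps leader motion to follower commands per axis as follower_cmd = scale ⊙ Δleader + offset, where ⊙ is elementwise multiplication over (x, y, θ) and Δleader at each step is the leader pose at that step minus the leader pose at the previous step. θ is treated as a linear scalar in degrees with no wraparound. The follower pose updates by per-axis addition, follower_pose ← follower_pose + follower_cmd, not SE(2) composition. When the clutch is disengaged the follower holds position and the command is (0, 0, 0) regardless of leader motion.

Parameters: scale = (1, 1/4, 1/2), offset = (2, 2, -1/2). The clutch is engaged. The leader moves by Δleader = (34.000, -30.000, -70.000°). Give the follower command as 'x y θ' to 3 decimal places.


36.000 -5.500 -35.500

axis x: 1·34.000 + 2 = 36.000
axis y: 1/4·-30.000 + 2 = -5.500
axis θ: 1/2·-70.000 + -1/2 = -35.500


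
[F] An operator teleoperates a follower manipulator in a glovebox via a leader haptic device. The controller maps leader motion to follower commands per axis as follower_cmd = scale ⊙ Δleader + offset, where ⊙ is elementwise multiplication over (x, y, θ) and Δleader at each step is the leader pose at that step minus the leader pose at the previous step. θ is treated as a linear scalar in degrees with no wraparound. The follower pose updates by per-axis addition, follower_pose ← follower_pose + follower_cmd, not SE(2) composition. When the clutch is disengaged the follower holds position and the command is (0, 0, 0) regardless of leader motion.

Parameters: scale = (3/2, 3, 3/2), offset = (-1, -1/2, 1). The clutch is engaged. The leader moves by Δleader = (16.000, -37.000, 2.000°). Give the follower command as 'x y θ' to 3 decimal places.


23.000 -111.500 4.000

axis x: 3/2·16.000 + -1 = 23.000
axis y: 3·-37.000 + -1/2 = -111.500
axis θ: 3/2·2.000 + 1 = 4.000


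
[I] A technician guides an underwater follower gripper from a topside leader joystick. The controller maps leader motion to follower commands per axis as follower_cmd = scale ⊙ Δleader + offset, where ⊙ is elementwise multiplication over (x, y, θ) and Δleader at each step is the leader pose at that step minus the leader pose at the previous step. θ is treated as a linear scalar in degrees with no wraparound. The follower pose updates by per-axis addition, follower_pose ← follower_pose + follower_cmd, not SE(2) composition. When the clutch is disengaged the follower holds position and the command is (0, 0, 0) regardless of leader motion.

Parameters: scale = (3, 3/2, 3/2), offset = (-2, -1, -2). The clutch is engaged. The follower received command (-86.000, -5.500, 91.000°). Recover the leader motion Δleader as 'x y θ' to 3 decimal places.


axis x: (-86.000 − -2) / (3) = -28.000
axis y: (-5.500 − -1) / (3/2) = -3.000
axis θ: (91.000 − -2) / (3/2) = 62.000

-28.000 -3.000 62.000


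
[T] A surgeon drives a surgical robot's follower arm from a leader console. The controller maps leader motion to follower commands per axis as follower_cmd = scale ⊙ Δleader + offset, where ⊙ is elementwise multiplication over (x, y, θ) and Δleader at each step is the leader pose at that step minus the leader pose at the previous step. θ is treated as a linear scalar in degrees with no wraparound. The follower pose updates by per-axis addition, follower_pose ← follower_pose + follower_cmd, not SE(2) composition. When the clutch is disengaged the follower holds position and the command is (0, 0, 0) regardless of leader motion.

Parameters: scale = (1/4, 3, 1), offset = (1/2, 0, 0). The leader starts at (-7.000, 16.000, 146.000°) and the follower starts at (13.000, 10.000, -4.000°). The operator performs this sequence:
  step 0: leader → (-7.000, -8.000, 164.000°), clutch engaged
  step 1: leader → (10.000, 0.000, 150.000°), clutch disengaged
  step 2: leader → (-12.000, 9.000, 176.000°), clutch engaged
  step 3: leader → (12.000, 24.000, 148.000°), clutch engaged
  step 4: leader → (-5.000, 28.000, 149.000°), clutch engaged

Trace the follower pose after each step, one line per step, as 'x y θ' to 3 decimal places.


step 0: Δleader=(0.000, -24.000, 18.000°), engaged; cmd=(0.500, -72.000, 18.000°) → follower=(13.500, -62.000, 14.000°)
step 1: Δleader=(17.000, 8.000, -14.000°), disengaged; cmd=(0,0,0) → follower holds at (13.500, -62.000, 14.000°)
step 2: Δleader=(-22.000, 9.000, 26.000°), engaged; cmd=(-5.000, 27.000, 26.000°) → follower=(8.500, -35.000, 40.000°)
step 3: Δleader=(24.000, 15.000, -28.000°), engaged; cmd=(6.500, 45.000, -28.000°) → follower=(15.000, 10.000, 12.000°)
step 4: Δleader=(-17.000, 4.000, 1.000°), engaged; cmd=(-3.750, 12.000, 1.000°) → follower=(11.250, 22.000, 13.000°)

13.500 -62.000 14.000
13.500 -62.000 14.000
8.500 -35.000 40.000
15.000 10.000 12.000
11.250 22.000 13.000


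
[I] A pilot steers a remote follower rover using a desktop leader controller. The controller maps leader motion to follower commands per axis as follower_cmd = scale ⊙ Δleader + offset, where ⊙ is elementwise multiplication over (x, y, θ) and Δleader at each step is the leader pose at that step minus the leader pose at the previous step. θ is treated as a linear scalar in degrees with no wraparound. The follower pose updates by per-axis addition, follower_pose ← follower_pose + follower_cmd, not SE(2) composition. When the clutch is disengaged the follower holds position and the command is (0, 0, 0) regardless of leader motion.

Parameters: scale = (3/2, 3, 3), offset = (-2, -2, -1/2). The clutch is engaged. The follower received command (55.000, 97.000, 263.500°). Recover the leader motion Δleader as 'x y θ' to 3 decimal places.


axis x: (55.000 − -2) / (3/2) = 38.000
axis y: (97.000 − -2) / (3) = 33.000
axis θ: (263.500 − -1/2) / (3) = 88.000

38.000 33.000 88.000


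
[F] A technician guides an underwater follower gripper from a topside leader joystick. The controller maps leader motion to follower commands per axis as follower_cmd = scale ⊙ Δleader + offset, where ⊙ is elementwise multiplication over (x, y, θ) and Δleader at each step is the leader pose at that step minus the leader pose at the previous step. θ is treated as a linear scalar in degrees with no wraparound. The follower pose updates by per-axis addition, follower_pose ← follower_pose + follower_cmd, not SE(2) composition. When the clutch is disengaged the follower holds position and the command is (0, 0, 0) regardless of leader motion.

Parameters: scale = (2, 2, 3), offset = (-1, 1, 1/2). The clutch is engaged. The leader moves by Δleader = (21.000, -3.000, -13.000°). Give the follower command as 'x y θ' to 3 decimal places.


axis x: 2·21.000 + -1 = 41.000
axis y: 2·-3.000 + 1 = -5.000
axis θ: 3·-13.000 + 1/2 = -38.500

41.000 -5.000 -38.500


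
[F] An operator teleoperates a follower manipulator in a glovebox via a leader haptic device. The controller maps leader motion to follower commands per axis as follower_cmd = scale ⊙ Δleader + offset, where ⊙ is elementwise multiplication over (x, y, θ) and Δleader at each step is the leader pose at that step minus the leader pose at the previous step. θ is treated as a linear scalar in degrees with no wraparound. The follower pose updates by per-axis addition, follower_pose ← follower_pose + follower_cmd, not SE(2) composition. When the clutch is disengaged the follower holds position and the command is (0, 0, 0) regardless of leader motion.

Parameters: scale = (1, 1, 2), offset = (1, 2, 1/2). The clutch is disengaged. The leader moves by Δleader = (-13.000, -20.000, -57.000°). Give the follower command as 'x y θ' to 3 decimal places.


clutch disengaged → follower holds; cmd = (0, 0, 0)

0.000 0.000 0.000


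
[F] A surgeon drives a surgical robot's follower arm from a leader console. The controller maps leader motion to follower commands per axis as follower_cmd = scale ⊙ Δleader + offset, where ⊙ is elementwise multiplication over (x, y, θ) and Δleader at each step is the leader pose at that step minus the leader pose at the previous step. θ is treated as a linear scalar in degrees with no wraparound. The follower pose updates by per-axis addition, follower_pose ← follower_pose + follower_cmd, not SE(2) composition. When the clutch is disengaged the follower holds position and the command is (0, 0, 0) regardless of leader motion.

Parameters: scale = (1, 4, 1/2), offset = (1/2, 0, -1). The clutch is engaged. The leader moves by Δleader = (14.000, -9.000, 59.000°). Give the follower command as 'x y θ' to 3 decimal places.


14.500 -36.000 28.500

axis x: 1·14.000 + 1/2 = 14.500
axis y: 4·-9.000 + 0 = -36.000
axis θ: 1/2·59.000 + -1 = 28.500


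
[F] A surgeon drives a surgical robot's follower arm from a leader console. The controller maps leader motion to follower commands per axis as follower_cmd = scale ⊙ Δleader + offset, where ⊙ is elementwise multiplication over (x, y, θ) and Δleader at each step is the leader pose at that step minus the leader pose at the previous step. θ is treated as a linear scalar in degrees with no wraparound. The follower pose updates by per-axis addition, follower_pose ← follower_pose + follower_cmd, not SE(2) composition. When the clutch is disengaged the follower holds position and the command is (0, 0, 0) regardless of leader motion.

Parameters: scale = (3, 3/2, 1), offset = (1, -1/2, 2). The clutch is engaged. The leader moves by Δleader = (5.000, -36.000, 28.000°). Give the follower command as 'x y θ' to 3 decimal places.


16.000 -54.500 30.000

axis x: 3·5.000 + 1 = 16.000
axis y: 3/2·-36.000 + -1/2 = -54.500
axis θ: 1·28.000 + 2 = 30.000


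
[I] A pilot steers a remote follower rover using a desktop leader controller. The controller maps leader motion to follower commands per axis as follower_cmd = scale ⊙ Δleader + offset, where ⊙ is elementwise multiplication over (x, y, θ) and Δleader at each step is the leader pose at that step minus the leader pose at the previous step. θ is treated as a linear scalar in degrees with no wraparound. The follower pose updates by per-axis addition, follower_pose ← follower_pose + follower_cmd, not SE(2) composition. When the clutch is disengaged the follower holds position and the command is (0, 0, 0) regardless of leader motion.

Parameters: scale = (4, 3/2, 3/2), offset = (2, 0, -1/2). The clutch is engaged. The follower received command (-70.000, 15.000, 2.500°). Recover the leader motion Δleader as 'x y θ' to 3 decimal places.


-18.000 10.000 2.000

axis x: (-70.000 − 2) / (4) = -18.000
axis y: (15.000 − 0) / (3/2) = 10.000
axis θ: (2.500 − -1/2) / (3/2) = 2.000


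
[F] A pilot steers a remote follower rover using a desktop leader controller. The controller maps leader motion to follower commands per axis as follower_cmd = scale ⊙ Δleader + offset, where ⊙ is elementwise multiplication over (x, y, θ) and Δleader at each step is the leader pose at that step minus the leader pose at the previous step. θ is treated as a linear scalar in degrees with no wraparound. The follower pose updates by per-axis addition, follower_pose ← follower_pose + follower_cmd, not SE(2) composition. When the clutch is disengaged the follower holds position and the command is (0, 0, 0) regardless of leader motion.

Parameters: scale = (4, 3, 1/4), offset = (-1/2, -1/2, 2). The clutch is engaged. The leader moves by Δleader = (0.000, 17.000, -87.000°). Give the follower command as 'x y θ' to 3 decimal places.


axis x: 4·0.000 + -1/2 = -0.500
axis y: 3·17.000 + -1/2 = 50.500
axis θ: 1/4·-87.000 + 2 = -19.750

-0.500 50.500 -19.750


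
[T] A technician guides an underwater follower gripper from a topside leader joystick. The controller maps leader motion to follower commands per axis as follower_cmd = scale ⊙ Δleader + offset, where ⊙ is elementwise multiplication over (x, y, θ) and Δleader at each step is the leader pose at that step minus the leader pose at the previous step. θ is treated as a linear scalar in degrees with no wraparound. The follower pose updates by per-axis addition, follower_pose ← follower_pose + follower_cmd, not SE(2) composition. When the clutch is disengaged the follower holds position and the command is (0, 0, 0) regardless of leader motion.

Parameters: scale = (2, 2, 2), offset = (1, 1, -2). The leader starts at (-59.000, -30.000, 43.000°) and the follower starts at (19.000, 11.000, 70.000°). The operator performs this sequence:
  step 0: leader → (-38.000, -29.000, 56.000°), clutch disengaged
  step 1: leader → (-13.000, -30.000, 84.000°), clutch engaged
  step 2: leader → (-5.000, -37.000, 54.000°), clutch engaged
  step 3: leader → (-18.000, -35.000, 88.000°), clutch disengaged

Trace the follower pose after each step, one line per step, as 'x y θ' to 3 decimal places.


step 0: Δleader=(21.000, 1.000, 13.000°), disengaged; cmd=(0,0,0) → follower holds at (19.000, 11.000, 70.000°)
step 1: Δleader=(25.000, -1.000, 28.000°), engaged; cmd=(51.000, -1.000, 54.000°) → follower=(70.000, 10.000, 124.000°)
step 2: Δleader=(8.000, -7.000, -30.000°), engaged; cmd=(17.000, -13.000, -62.000°) → follower=(87.000, -3.000, 62.000°)
step 3: Δleader=(-13.000, 2.000, 34.000°), disengaged; cmd=(0,0,0) → follower holds at (87.000, -3.000, 62.000°)

19.000 11.000 70.000
70.000 10.000 124.000
87.000 -3.000 62.000
87.000 -3.000 62.000


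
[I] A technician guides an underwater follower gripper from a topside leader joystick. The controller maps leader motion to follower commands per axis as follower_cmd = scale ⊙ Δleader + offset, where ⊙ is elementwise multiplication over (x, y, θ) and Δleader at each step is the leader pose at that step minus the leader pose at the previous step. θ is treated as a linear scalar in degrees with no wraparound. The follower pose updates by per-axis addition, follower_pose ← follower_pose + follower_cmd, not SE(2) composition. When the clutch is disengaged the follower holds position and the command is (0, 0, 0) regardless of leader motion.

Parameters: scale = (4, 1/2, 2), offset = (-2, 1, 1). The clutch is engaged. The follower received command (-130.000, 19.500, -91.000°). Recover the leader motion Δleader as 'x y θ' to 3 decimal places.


-32.000 37.000 -46.000

axis x: (-130.000 − -2) / (4) = -32.000
axis y: (19.500 − 1) / (1/2) = 37.000
axis θ: (-91.000 − 1) / (2) = -46.000


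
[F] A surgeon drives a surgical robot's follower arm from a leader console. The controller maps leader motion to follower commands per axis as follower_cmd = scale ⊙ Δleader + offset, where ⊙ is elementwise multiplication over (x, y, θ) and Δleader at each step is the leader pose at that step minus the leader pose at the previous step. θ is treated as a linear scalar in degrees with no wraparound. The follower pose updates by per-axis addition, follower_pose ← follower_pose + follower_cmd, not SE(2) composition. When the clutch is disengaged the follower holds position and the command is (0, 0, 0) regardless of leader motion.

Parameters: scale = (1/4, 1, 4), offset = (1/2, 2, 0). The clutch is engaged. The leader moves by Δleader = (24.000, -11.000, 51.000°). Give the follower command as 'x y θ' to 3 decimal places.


6.500 -9.000 204.000

axis x: 1/4·24.000 + 1/2 = 6.500
axis y: 1·-11.000 + 2 = -9.000
axis θ: 4·51.000 + 0 = 204.000


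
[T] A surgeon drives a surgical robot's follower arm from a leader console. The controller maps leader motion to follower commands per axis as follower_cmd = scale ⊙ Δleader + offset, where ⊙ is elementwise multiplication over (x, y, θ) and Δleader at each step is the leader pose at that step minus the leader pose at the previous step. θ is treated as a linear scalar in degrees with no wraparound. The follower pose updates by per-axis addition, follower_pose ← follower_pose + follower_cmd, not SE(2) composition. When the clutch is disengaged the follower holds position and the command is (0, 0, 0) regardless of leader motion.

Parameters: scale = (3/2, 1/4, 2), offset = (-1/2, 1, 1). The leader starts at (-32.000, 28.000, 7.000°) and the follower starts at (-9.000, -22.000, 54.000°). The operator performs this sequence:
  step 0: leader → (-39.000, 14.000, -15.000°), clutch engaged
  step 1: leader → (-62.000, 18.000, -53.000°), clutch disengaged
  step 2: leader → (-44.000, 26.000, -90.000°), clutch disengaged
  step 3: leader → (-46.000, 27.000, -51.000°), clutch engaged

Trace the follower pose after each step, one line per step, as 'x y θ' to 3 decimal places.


step 0: Δleader=(-7.000, -14.000, -22.000°), engaged; cmd=(-11.000, -2.500, -43.000°) → follower=(-20.000, -24.500, 11.000°)
step 1: Δleader=(-23.000, 4.000, -38.000°), disengaged; cmd=(0,0,0) → follower holds at (-20.000, -24.500, 11.000°)
step 2: Δleader=(18.000, 8.000, -37.000°), disengaged; cmd=(0,0,0) → follower holds at (-20.000, -24.500, 11.000°)
step 3: Δleader=(-2.000, 1.000, 39.000°), engaged; cmd=(-3.500, 1.250, 79.000°) → follower=(-23.500, -23.250, 90.000°)

-20.000 -24.500 11.000
-20.000 -24.500 11.000
-20.000 -24.500 11.000
-23.500 -23.250 90.000


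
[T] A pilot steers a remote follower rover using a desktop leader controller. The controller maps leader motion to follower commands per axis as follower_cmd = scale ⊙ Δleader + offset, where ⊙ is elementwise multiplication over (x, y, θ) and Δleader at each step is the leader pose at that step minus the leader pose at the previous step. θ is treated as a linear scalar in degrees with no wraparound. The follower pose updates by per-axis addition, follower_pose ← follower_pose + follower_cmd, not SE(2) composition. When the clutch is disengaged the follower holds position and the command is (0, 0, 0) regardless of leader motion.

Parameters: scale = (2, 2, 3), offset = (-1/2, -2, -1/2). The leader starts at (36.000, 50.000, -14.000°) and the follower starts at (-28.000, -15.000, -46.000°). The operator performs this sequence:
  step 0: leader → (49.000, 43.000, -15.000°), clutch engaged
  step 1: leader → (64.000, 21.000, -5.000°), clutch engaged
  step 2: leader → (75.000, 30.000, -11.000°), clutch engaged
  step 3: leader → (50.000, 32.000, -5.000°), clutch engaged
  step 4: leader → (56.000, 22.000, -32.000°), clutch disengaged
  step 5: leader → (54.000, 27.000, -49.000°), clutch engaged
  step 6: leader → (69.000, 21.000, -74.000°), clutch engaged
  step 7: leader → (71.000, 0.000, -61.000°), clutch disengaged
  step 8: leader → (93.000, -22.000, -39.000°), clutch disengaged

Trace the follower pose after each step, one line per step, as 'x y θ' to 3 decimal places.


step 0: Δleader=(13.000, -7.000, -1.000°), engaged; cmd=(25.500, -16.000, -3.500°) → follower=(-2.500, -31.000, -49.500°)
step 1: Δleader=(15.000, -22.000, 10.000°), engaged; cmd=(29.500, -46.000, 29.500°) → follower=(27.000, -77.000, -20.000°)
step 2: Δleader=(11.000, 9.000, -6.000°), engaged; cmd=(21.500, 16.000, -18.500°) → follower=(48.500, -61.000, -38.500°)
step 3: Δleader=(-25.000, 2.000, 6.000°), engaged; cmd=(-50.500, 2.000, 17.500°) → follower=(-2.000, -59.000, -21.000°)
step 4: Δleader=(6.000, -10.000, -27.000°), disengaged; cmd=(0,0,0) → follower holds at (-2.000, -59.000, -21.000°)
step 5: Δleader=(-2.000, 5.000, -17.000°), engaged; cmd=(-4.500, 8.000, -51.500°) → follower=(-6.500, -51.000, -72.500°)
step 6: Δleader=(15.000, -6.000, -25.000°), engaged; cmd=(29.500, -14.000, -75.500°) → follower=(23.000, -65.000, -148.000°)
step 7: Δleader=(2.000, -21.000, 13.000°), disengaged; cmd=(0,0,0) → follower holds at (23.000, -65.000, -148.000°)
step 8: Δleader=(22.000, -22.000, 22.000°), disengaged; cmd=(0,0,0) → follower holds at (23.000, -65.000, -148.000°)

-2.500 -31.000 -49.500
27.000 -77.000 -20.000
48.500 -61.000 -38.500
-2.000 -59.000 -21.000
-2.000 -59.000 -21.000
-6.500 -51.000 -72.500
23.000 -65.000 -148.000
23.000 -65.000 -148.000
23.000 -65.000 -148.000


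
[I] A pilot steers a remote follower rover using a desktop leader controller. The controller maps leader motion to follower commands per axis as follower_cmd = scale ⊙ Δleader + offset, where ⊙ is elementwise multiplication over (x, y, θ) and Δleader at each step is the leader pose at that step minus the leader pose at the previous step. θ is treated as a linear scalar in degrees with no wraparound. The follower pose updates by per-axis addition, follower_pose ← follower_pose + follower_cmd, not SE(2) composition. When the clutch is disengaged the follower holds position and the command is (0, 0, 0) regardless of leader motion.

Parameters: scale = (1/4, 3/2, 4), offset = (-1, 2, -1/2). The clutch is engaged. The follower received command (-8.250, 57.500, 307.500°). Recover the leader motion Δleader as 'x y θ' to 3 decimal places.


-29.000 37.000 77.000

axis x: (-8.250 − -1) / (1/4) = -29.000
axis y: (57.500 − 2) / (3/2) = 37.000
axis θ: (307.500 − -1/2) / (4) = 77.000
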